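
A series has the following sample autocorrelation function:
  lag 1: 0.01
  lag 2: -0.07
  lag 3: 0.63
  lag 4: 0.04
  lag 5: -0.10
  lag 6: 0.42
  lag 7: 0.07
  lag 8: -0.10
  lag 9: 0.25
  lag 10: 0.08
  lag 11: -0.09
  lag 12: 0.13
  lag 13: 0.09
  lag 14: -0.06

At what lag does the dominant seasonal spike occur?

The largest autocorrelation is r_3 = 0.63, with weaker echoes at lags 6 (0.42) and 9 (0.25); the remaining lags stay at or below 0.13.
The dominant spike at lag 3 indicates a seasonal period of 3.

3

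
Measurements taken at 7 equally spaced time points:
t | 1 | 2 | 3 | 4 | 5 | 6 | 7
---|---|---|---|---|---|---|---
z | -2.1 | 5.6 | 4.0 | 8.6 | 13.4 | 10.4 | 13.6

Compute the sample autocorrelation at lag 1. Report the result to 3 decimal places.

0.325

Mean z̄ = (-2.1 + 5.6 + 4.0 + 8.6 + 13.4 + 10.4 + 13.6)/7 = 7.6429
Deviations from mean: -9.7429, -2.0429, -3.6429, 0.9571, 5.7571, 2.7571, 5.9571
Numerator Σ_{t=1}^{6}(z_t−z̄)(z_{t+1}−z̄) = 61.6667
Denominator Σ(z_t−z̄)² = 189.5171
r_1 = 61.6667 / 189.5171 = 0.325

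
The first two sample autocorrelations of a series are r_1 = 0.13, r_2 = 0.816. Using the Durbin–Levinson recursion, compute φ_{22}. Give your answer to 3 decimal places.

φ_{22} = (r_2 − r_1²) / (1 − r_1²)
r_1² = (0.13)² = 0.0169
Numerator = 0.816 − 0.0169 = 0.7991; denominator = 1 − 0.0169 = 0.9831
φ_{22} = 0.7991 / 0.9831 = 0.813

0.813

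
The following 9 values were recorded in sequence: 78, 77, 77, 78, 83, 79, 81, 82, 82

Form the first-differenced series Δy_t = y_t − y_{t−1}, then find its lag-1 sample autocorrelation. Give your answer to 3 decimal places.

-0.516

First differences Δy: -1, 0, 1, 5, -4, 2, 1, 0
Mean of differences = 0.5000
Numerator Σ(Δy_t−Δȳ)(Δy_{t+1}−Δȳ) = -23.7500
Denominator Σ(Δy_t−Δȳ)² = 46.0000
r_1(Δy) = -23.7500 / 46.0000 = -0.516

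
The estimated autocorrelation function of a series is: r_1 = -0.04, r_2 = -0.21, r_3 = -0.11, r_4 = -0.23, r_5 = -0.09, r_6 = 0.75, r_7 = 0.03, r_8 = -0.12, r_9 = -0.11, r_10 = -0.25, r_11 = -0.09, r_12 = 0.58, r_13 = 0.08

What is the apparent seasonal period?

6

The largest autocorrelation is r_6 = 0.75, with a weaker echo at lag 12 (0.58); the remaining lags stay at or below 0.08.
The dominant spike at lag 6 indicates a seasonal period of 6.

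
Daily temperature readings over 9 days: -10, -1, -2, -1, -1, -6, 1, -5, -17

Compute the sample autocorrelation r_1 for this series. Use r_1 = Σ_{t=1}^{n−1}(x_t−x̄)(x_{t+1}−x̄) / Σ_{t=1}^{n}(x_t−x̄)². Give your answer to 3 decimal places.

0.012

Mean x̄ = (-10 − 1 − 2 − 1 − 1 − 6 + 1 − 5 − 17)/9 = -4.6667
Numerator Σ_{t=1}^{8}(x_t−x̄)(x_{t+1}−x̄) = 3.2222
Denominator Σ(x_t−x̄)² = 262.0000
r_1 = 3.2222 / 262.0000 = 0.012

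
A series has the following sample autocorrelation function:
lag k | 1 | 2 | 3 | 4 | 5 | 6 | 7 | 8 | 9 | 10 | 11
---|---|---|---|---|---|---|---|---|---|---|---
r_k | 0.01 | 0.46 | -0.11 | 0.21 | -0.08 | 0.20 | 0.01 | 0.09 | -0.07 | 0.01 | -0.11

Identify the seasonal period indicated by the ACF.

2

The largest autocorrelation is r_2 = 0.46, with weaker echoes at lags 4 (0.21) and 6 (0.20); the remaining lags stay at or below 0.09.
The dominant spike at lag 2 indicates a seasonal period of 2.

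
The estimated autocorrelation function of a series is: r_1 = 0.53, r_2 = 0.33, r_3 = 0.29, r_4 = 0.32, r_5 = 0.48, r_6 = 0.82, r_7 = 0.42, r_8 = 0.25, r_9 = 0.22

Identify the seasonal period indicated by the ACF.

The largest autocorrelation is r_6 = 0.82; the remaining lags stay at or below 0.53. The elevated value at lag 1 (0.53), dropping to 0.33 at lag 2, reflects decaying short-term dependence rather than seasonality.
The dominant spike at lag 6 indicates a seasonal period of 6.

6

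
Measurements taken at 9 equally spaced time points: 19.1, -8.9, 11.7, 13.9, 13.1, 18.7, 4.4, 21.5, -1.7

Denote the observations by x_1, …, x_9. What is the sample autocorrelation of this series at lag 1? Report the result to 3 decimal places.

-0.483

Mean x̄ = (19.1 − 8.9 + 11.7 + 13.9 + 13.1 + 18.7 + 4.4 + 21.5 − 1.7)/9 = 10.2000
Numerator Σ_{t=1}^{8}(x_t−x̄)(x_{t+1}−x̄) = -407.0200
Denominator Σ(x_t−x̄)² = 843.5600
r_1 = -407.0200 / 843.5600 = -0.483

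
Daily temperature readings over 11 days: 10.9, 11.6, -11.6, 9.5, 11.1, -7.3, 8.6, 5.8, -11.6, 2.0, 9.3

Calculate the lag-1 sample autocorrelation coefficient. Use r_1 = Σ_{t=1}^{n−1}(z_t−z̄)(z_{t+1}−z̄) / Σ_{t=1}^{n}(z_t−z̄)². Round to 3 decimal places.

Mean z̄ = (10.9 + 11.6 − 11.6 + 9.5 + 11.1 − 7.3 + 8.6 + 5.8 − 11.6 + 2.0 + 9.3)/11 = 3.4818
Numerator Σ_{t=1}^{10}(z_t−z̄)(z_{t+1}−z̄) = -253.8240
Denominator Σ(z_t−z̄)² = 853.9764
r_1 = -253.8240 / 853.9764 = -0.297

-0.297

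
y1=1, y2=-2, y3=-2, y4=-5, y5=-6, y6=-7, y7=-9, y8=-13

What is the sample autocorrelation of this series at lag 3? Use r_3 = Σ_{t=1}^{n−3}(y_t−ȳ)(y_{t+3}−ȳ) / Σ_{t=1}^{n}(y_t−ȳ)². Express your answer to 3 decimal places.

-0.013

Mean ȳ = (1 − 2 − 2 − 5 − 6 − 7 − 9 − 13)/8 = -5.3750
Deviations from mean: 6.3750, 3.3750, 3.3750, 0.3750, -0.6250, -1.6250, -3.6250, -7.6250
Numerator Σ_{t=1}^{5}(y_t−ȳ)(y_{t+3}−ȳ) = -1.7969
Denominator Σ(y_t−ȳ)² = 137.8750
r_3 = -1.7969 / 137.8750 = -0.013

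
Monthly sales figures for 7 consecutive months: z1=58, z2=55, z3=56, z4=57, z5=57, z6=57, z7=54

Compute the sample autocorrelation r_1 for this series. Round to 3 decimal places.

-0.232

Mean z̄ = (58 + 55 + 56 + 57 + 57 + 57 + 54)/7 = 56.2857
Deviations from mean: 1.7143, -1.2857, -0.2857, 0.7143, 0.7143, 0.7143, -2.2857
Σ(z_t−z̄)(z_{t+1}−z̄) = (-2.2041) + (0.3673) + (-0.2041) + (0.5102) + (0.5102) + (-1.6327) = -2.6531
Denominator Σ(z_t−z̄)² = 11.4286
r_1 = -2.6531 / 11.4286 = -0.232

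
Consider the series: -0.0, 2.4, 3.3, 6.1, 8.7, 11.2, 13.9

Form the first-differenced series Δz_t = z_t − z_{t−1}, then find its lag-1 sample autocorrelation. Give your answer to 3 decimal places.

First differences Δz: 2.4, 0.9, 2.8, 2.6, 2.5, 2.7
Mean of differences = 2.3167
Numerator Σ(Δz_t−Δz̄)(Δz_{t+1}−Δz̄) = -0.5436
Denominator Σ(Δz_t−Δz̄)² = 2.5083
r_1(Δz) = -0.5436 / 2.5083 = -0.217

-0.217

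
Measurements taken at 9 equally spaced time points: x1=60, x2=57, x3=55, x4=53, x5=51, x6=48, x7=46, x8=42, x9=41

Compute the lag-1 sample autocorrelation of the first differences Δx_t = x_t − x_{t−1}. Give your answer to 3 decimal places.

-0.556

First differences Δx: -3, -2, -2, -2, -3, -2, -4, -1
Mean of differences = -2.3750
Numerator Σ(Δx_t−Δx̄)(Δx_{t+1}−Δx̄) = -3.2656
Denominator Σ(Δx_t−Δx̄)² = 5.8750
r_1(Δx) = -3.2656 / 5.8750 = -0.556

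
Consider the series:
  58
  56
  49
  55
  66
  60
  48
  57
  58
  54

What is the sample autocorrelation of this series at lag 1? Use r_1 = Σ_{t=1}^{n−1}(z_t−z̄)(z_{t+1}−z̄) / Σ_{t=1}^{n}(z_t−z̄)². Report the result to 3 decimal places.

Mean z̄ = (58 + 56 + 49 + 55 + 66 + 60 + 48 + 57 + 58 + 54)/10 = 56.1000
Numerator Σ_{t=1}^{9}(z_t−z̄)(z_{t+1}−z̄) = -5.1100
Denominator Σ(z_t−z̄)² = 242.9000
r_1 = -5.1100 / 242.9000 = -0.021

-0.021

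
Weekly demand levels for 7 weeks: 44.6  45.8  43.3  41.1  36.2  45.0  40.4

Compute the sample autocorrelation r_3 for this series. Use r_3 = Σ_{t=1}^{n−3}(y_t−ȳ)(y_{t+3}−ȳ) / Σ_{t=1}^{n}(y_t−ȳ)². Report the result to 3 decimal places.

Mean ȳ = (44.6 + 45.8 + 43.3 + 41.1 + 36.2 + 45.0 + 40.4)/7 = 42.3429
Deviations from mean: 2.2571, 3.4571, 0.9571, -1.2429, -6.1429, 2.6571, -1.9429
Numerator Σ_{t=1}^{4}(y_t−ȳ)(y_{t+3}−ȳ) = -19.0841
Denominator Σ(y_t−ȳ)² = 68.0771
r_3 = -19.0841 / 68.0771 = -0.280

-0.280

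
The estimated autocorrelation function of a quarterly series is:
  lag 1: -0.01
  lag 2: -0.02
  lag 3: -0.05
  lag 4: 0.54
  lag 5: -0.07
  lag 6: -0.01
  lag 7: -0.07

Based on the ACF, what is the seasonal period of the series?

The largest autocorrelation is r_4 = 0.54; the remaining lags stay at or below -0.01.
The dominant spike at lag 4 indicates a seasonal period of 4.

4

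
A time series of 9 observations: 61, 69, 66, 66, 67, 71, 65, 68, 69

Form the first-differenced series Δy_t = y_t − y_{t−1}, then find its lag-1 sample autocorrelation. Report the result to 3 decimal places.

First differences Δy: 8, -3, 0, 1, 4, -6, 3, 1
Mean of differences = 1.0000
Numerator Σ(Δy_t−Δȳ)(Δy_{t+1}−Δȳ) = -59.0000
Denominator Σ(Δy_t−Δȳ)² = 128.0000
r_1(Δy) = -59.0000 / 128.0000 = -0.461

-0.461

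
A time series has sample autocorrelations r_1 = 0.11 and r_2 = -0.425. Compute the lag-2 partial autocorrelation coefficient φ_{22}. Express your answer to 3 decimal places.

φ_{22} = (r_2 − r_1²) / (1 − r_1²)
r_1² = (0.11)² = 0.0121
Numerator = -0.425 − 0.0121 = -0.4371; denominator = 1 − 0.0121 = 0.9879
φ_{22} = -0.4371 / 0.9879 = -0.442

-0.442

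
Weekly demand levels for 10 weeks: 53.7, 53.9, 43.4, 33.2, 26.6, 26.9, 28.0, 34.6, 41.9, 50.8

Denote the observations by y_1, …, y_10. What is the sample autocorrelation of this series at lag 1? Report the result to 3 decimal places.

0.641

Mean ȳ = (53.7 + 53.9 + 43.4 + 33.2 + 26.6 + 26.9 + 28.0 + 34.6 + 41.9 + 50.8)/10 = 39.3000
Numerator Σ_{t=1}^{9}(y_t−ȳ)(y_{t+1}−ȳ) = 690.9500
Denominator Σ(y_t−ȳ)² = 1078.3800
r_1 = 690.9500 / 1078.3800 = 0.641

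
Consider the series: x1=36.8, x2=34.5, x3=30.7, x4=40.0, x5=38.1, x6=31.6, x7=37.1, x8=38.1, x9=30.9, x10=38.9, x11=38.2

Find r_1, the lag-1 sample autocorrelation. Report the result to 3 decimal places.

-0.323

Mean x̄ = (36.8 + 34.5 + 30.7 + 40.0 + 38.1 + 31.6 + 37.1 + 38.1 + 30.9 + 38.9 + 38.2)/11 = 35.9000
Numerator Σ_{t=1}^{10}(x_t−x̄)(x_{t+1}−x̄) = -37.3600
Denominator Σ(x_t−x̄)² = 115.5200
r_1 = -37.3600 / 115.5200 = -0.323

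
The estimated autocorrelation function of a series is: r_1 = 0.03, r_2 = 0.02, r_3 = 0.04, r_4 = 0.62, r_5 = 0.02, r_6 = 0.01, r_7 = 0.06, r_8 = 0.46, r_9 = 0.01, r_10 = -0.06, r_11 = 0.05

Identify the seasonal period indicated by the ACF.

4

The largest autocorrelation is r_4 = 0.62, with a weaker echo at lag 8 (0.46); the remaining lags stay at or below 0.06.
The dominant spike at lag 4 indicates a seasonal period of 4.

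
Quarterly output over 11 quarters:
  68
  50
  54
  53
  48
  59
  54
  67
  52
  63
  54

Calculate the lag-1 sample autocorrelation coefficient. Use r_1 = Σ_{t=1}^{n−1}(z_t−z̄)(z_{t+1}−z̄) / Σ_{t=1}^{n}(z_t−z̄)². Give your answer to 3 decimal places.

Mean z̄ = (68 + 50 + 54 + 53 + 48 + 59 + 54 + 67 + 52 + 63 + 54)/11 = 56.5455
Numerator Σ_{t=1}^{10}(z_t−z̄)(z_{t+1}−z̄) = -166.1157
Denominator Σ(z_t−z̄)² = 456.7273
r_1 = -166.1157 / 456.7273 = -0.364

-0.364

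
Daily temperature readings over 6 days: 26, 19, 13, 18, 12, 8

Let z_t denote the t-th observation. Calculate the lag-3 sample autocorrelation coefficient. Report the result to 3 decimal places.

0.158

Mean z̄ = (26 + 19 + 13 + 18 + 12 + 8)/6 = 16.0000
Deviations from mean: 10.0000, 3.0000, -3.0000, 2.0000, -4.0000, -8.0000
Numerator Σ_{t=1}^{3}(z_t−z̄)(z_{t+3}−z̄) = 32.0000
Denominator Σ(z_t−z̄)² = 202.0000
r_3 = 32.0000 / 202.0000 = 0.158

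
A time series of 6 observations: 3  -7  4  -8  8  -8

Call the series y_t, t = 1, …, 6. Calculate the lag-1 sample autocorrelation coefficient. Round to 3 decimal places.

-0.841

Mean ȳ = (3 − 7 + 4 − 8 + 8 − 8)/6 = -1.3333
Deviations from mean: 4.3333, -5.6667, 5.3333, -6.6667, 9.3333, -6.6667
Numerator Σ_{t=1}^{5}(y_t−ȳ)(y_{t+1}−ȳ) = -214.7778
Denominator Σ(y_t−ȳ)² = 255.3333
r_1 = -214.7778 / 255.3333 = -0.841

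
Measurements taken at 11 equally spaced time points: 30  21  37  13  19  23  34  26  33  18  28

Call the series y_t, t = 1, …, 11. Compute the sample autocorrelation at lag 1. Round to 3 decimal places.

Mean ȳ = (30 + 21 + 37 + 13 + 19 + 23 + 34 + 26 + 33 + 18 + 28)/11 = 25.6364
Numerator Σ_{t=1}^{10}(y_t−ȳ)(y_{t+1}−ȳ) = -205.7686
Denominator Σ(y_t−ȳ)² = 568.5455
r_1 = -205.7686 / 568.5455 = -0.362

-0.362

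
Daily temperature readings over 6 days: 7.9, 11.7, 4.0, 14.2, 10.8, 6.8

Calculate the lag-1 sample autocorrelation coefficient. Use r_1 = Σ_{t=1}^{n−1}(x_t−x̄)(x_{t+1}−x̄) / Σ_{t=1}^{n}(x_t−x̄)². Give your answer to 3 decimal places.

Mean x̄ = (7.9 + 11.7 + 4.0 + 14.2 + 10.8 + 6.8)/6 = 9.2333
Deviations from mean: -1.3333, 2.4667, -5.2333, 4.9667, 1.5667, -2.4333
Numerator Σ_{t=1}^{5}(x_t−x̄)(x_{t+1}−x̄) = -38.2211
Denominator Σ(x_t−x̄)² = 68.2933
r_1 = -38.2211 / 68.2933 = -0.560

-0.560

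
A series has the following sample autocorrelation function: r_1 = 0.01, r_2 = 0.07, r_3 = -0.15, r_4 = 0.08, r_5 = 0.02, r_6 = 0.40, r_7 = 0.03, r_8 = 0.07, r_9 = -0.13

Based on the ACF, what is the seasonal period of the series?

6

The largest autocorrelation is r_6 = 0.40; the remaining lags stay at or below 0.08.
The dominant spike at lag 6 indicates a seasonal period of 6.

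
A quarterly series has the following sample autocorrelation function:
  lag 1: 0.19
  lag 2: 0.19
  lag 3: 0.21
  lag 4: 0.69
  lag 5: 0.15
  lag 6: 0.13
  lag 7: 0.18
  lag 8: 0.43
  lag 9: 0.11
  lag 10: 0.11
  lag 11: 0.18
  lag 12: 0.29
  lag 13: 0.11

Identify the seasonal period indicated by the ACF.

The largest autocorrelation is r_4 = 0.69, with weaker echoes at lags 8 (0.43) and 12 (0.29); the remaining lags stay at or below 0.21.
The dominant spike at lag 4 indicates a seasonal period of 4.

4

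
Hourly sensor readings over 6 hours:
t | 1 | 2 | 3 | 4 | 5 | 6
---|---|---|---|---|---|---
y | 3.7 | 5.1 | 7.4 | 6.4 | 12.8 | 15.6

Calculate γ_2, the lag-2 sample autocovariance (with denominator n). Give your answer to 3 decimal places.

-1.203

Mean ȳ = (3.7 + 5.1 + 7.4 + 6.4 + 12.8 + 15.6)/6 = 8.5000
Σ_{t=1}^{4}(y_t−ȳ)(y_{t+2}−ȳ) = -7.2200
γ_2 = -7.2200 / 6 = -1.203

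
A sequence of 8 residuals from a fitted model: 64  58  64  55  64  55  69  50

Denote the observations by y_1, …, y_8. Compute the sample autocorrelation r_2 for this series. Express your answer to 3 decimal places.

0.540

Mean ȳ = (64 + 58 + 64 + 55 + 64 + 55 + 69 + 50)/8 = 59.8750
Deviations from mean: 4.1250, -1.8750, 4.1250, -4.8750, 4.1250, -4.8750, 9.1250, -9.8750
Numerator Σ_{t=1}^{6}(y_t−ȳ)(y_{t+2}−ȳ) = 152.7188
Denominator Σ(y_t−ȳ)² = 282.8750
r_2 = 152.7188 / 282.8750 = 0.540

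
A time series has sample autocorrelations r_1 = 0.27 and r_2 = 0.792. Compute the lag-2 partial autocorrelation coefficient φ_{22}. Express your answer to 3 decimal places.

0.776

φ_{22} = (r_2 − r_1²) / (1 − r_1²)
r_1² = (0.27)² = 0.0729
Numerator = 0.792 − 0.0729 = 0.7191; denominator = 1 − 0.0729 = 0.9271
φ_{22} = 0.7191 / 0.9271 = 0.776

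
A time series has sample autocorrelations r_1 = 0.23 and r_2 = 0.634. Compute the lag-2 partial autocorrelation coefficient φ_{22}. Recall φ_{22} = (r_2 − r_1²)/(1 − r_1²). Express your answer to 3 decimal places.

0.614

φ_{22} = (r_2 − r_1²) / (1 − r_1²)
r_1² = (0.23)² = 0.0529
Numerator = 0.634 − 0.0529 = 0.5811; denominator = 1 − 0.0529 = 0.9471
φ_{22} = 0.5811 / 0.9471 = 0.614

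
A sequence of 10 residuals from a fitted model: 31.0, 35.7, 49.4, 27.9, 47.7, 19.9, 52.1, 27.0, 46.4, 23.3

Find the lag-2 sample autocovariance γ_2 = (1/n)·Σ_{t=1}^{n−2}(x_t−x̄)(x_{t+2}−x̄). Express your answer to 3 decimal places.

83.731

Mean x̄ = (31.0 + 35.7 + 49.4 + 27.9 + 47.7 + 19.9 + 52.1 + 27.0 + 46.4 + 23.3)/10 = 36.0400
Σ_{t=1}^{8}(x_t−x̄)(x_{t+2}−x̄) = 837.3068
γ_2 = 837.3068 / 10 = 83.731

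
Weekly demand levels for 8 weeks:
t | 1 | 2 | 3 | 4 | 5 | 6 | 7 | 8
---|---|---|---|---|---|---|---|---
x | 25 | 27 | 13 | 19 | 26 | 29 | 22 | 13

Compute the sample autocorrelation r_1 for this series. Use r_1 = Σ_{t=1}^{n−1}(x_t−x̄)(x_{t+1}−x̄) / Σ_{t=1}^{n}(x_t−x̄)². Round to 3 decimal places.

0.052

Mean x̄ = (25 + 27 + 13 + 19 + 26 + 29 + 22 + 13)/8 = 21.7500
Deviations from mean: 3.2500, 5.2500, -8.7500, -2.7500, 4.2500, 7.2500, 0.2500, -8.7500
Σ(x_t−x̄)(x_{t+1}−x̄) = (17.0625) + (-45.9375) + (24.0625) + (-11.6875) + (30.8125) + (1.8125) + (-2.1875) = 13.9375
Denominator Σ(x_t−x̄)² = 269.5000
r_1 = 13.9375 / 269.5000 = 0.052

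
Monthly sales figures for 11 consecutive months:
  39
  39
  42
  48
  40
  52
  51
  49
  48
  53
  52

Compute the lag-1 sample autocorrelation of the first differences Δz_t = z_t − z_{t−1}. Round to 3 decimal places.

-0.611

First differences Δz: 0, 3, 6, -8, 12, -1, -2, -1, 5, -1
Mean of differences = 1.3000
Numerator Σ(Δz_t−Δz̄)(Δz_{t+1}−Δz̄) = -163.8900
Denominator Σ(Δz_t−Δz̄)² = 268.1000
r_1(Δz) = -163.8900 / 268.1000 = -0.611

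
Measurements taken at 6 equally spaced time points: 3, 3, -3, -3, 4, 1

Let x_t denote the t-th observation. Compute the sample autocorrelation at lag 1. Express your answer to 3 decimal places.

-0.011

Mean x̄ = (3 + 3 − 3 − 3 + 4 + 1)/6 = 0.8333
Σ(x_t−x̄)(x_{t+1}−x̄) = (4.6944) + (-8.3056) + (14.6944) + (-12.1389) + (0.5278) = -0.5278
Denominator Σ(x_t−x̄)² = 48.8333
r_1 = -0.5278 / 48.8333 = -0.011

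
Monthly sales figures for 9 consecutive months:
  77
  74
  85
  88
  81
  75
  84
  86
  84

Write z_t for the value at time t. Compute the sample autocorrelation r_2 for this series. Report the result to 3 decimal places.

Mean z̄ = (77 + 74 + 85 + 88 + 81 + 75 + 84 + 86 + 84)/9 = 81.5556
Σ(z_t−z̄)(z_{t+2}−z̄) = (-15.6914) + (-48.6914) + (-1.9136) + (-42.2469) + (-1.3580) + (-29.1358) + (5.9753) = -133.0617
Denominator Σ(z_t−z̄)² = 206.2222
r_2 = -133.0617 / 206.2222 = -0.645

-0.645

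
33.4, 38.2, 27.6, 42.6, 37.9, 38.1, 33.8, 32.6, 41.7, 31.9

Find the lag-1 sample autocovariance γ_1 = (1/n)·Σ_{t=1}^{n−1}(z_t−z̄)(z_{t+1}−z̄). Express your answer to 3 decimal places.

Mean z̄ = (33.4 + 38.2 + 27.6 + 42.6 + 37.9 + 38.1 + 33.8 + 32.6 + 41.7 + 31.9)/10 = 35.7800
Σ_{t=1}^{9}(z_t−z̄)(z_{t+1}−z̄) = -102.0584
γ_1 = -102.0584 / 10 = -10.206

-10.206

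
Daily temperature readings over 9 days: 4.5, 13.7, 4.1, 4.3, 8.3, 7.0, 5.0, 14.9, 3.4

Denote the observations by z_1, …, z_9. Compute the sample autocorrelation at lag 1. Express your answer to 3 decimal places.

-0.531

Mean z̄ = (4.5 + 13.7 + 4.1 + 4.3 + 8.3 + 7.0 + 5.0 + 14.9 + 3.4)/9 = 7.2444
Numerator Σ_{t=1}^{8}(z_t−z̄)(z_{t+1}−z̄) = -78.1886
Denominator Σ(z_t−z̄)² = 147.3622
r_1 = -78.1886 / 147.3622 = -0.531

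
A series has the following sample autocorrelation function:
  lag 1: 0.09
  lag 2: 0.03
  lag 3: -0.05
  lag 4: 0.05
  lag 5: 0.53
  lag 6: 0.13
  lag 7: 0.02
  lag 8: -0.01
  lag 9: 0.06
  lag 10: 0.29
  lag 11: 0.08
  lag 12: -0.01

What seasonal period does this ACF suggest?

5

The largest autocorrelation is r_5 = 0.53, with a weaker echo at lag 10 (0.29); the remaining lags stay at or below 0.13.
The dominant spike at lag 5 indicates a seasonal period of 5.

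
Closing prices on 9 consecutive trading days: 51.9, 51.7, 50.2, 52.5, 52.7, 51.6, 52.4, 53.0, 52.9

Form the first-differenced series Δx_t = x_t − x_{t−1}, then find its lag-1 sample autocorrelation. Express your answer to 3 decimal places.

First differences Δx: -0.2, -1.5, 2.3, 0.2, -1.1, 0.8, 0.6, -0.1
Mean of differences = 0.1250
Numerator Σ(Δx_t−Δx̄)(Δx_{t+1}−Δx̄) = -3.5481
Denominator Σ(Δx_t−Δx̄)² = 9.7150
r_1(Δx) = -3.5481 / 9.7150 = -0.365

-0.365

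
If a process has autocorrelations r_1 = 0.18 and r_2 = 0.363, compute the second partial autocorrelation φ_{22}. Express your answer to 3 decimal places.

0.342

φ_{22} = (r_2 − r_1²) / (1 − r_1²)
r_1² = (0.18)² = 0.0324
Numerator = 0.363 − 0.0324 = 0.3306; denominator = 1 − 0.0324 = 0.9676
φ_{22} = 0.3306 / 0.9676 = 0.342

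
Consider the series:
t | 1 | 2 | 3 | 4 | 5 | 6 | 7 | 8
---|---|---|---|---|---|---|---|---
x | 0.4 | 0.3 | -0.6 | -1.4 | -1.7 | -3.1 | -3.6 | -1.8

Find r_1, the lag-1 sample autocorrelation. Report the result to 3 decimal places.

Mean x̄ = (0.4 + 0.3 − 0.6 − 1.4 − 1.7 − 3.1 − 3.6 − 1.8)/8 = -1.4375
Numerator Σ_{t=1}^{7}(x_t−x̄)(x_{t+1}−x̄) = 9.4848
Denominator Σ(x_t−x̄)² = 14.7388
r_1 = 9.4848 / 14.7388 = 0.644

0.644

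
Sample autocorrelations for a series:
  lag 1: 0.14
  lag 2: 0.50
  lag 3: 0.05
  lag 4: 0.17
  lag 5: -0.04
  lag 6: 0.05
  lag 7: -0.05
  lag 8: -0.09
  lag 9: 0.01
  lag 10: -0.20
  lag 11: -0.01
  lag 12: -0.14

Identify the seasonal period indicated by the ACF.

The largest autocorrelation is r_2 = 0.50, with a weaker echo at lag 4 (0.17); the remaining lags stay at or below 0.14.
The dominant spike at lag 2 indicates a seasonal period of 2.

2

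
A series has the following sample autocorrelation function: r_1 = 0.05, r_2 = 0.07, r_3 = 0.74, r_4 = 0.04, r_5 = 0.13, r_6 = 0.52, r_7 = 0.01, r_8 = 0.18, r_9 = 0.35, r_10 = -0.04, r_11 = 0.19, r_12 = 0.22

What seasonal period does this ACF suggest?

3

The largest autocorrelation is r_3 = 0.74, with weaker echoes at lags 6 (0.52), 9 (0.35) and 12 (0.22); the remaining lags stay at or below 0.19.
The dominant spike at lag 3 indicates a seasonal period of 3.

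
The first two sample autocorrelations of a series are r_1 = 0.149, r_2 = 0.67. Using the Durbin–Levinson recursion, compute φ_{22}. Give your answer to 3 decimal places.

0.663

φ_{22} = (r_2 − r_1²) / (1 − r_1²)
r_1² = (0.149)² = 0.022201
Numerator = 0.67 − 0.0222 = 0.6478; denominator = 1 − 0.0222 = 0.9778
φ_{22} = 0.6478 / 0.9778 = 0.663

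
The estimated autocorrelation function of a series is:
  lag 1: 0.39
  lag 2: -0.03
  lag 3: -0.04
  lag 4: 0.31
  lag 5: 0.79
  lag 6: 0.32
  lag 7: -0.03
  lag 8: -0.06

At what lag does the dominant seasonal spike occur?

5

The largest autocorrelation is r_5 = 0.79; the remaining lags stay at or below 0.39.
The dominant spike at lag 5 indicates a seasonal period of 5.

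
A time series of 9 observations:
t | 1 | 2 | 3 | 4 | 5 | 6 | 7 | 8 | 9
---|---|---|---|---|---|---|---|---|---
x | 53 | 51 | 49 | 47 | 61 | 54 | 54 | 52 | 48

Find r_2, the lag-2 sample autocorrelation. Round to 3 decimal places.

-0.182

Mean x̄ = (53 + 51 + 49 + 47 + 61 + 54 + 54 + 52 + 48)/9 = 52.1111
Numerator Σ_{t=1}^{7}(x_t−x̄)(x_{t+2}−x̄) = -25.5802
Denominator Σ(x_t−x̄)² = 140.8889
r_2 = -25.5802 / 140.8889 = -0.182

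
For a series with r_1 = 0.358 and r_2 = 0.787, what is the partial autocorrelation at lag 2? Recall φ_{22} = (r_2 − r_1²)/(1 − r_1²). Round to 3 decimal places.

0.756

φ_{22} = (r_2 − r_1²) / (1 − r_1²)
r_1² = (0.358)² = 0.128164
Numerator = 0.787 − 0.1282 = 0.6588; denominator = 1 − 0.1282 = 0.8718
φ_{22} = 0.6588 / 0.8718 = 0.756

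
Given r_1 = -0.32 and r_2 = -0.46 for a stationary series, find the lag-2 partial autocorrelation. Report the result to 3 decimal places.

φ_{22} = (r_2 − r_1²) / (1 − r_1²)
r_1² = (-0.32)² = 0.1024
Numerator = -0.46 − 0.1024 = -0.5624; denominator = 1 − 0.1024 = 0.8976
φ_{22} = -0.5624 / 0.8976 = -0.627

-0.627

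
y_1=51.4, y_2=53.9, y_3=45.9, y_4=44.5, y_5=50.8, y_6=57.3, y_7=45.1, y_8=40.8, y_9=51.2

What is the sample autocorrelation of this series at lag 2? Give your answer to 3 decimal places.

Mean ȳ = (51.4 + 53.9 + 45.9 + 44.5 + 50.8 + 57.3 + 45.1 + 40.8 + 51.2)/9 = 48.9889
Σ(y_t−ȳ)(y_{t+2}−ȳ) = (-7.4477) + (-22.0454) + (-5.5943) + (-37.3077) + (-7.0432) + (-68.0588) + (-8.5988) = -156.0958
Denominator Σ(y_t−ȳ)² = 219.0489
r_2 = -156.0958 / 219.0489 = -0.713

-0.713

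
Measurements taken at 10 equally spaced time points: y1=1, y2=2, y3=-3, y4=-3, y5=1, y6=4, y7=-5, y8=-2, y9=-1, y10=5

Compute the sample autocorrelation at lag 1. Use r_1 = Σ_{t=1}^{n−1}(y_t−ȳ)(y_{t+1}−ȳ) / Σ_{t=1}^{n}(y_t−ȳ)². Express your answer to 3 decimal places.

Mean ȳ = (1 + 2 − 3 − 3 + 1 + 4 − 5 − 2 − 1 + 5)/10 = -0.1000
Numerator Σ_{t=1}^{9}(y_t−ȳ)(y_{t+1}−ȳ) = -7.7100
Denominator Σ(y_t−ȳ)² = 94.9000
r_1 = -7.7100 / 94.9000 = -0.081

-0.081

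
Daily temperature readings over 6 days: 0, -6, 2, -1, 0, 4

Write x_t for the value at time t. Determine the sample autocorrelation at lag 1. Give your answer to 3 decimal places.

-0.261

Mean x̄ = (0 − 6 + 2 − 1 + 0 + 4)/6 = -0.1667
Deviations from mean: 0.1667, -5.8333, 2.1667, -0.8333, 0.1667, 4.1667
Σ(x_t−x̄)(x_{t+1}−x̄) = (-0.9722) + (-12.6389) + (-1.8056) + (-0.1389) + (0.6944) = -14.8611
Denominator Σ(x_t−x̄)² = 56.8333
r_1 = -14.8611 / 56.8333 = -0.261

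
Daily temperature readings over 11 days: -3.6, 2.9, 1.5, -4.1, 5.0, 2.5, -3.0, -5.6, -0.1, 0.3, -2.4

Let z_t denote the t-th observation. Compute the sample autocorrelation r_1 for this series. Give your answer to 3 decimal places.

Mean z̄ = (-3.6 + 2.9 + 1.5 − 4.1 + 5.0 + 2.5 − 3.0 − 5.6 − 0.1 + 0.3 − 2.4)/11 = -0.6000
Numerator Σ_{t=1}^{10}(z_t−z̄)(z_{t+1}−z̄) = -11.8500
Denominator Σ(z_t−z̄)² = 113.9400
r_1 = -11.8500 / 113.9400 = -0.104

-0.104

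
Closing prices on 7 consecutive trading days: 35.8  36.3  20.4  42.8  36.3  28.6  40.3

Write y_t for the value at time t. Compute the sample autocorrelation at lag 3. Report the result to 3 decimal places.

0.426

Mean ȳ = (35.8 + 36.3 + 20.4 + 42.8 + 36.3 + 28.6 + 40.3)/7 = 34.3571
Deviations from mean: 1.4429, 1.9429, -13.9571, 8.4429, 1.9429, -5.7571, 5.9429
Numerator Σ_{t=1}^{4}(y_t−ȳ)(y_{t+3}−ȳ) = 146.4845
Denominator Σ(y_t−ȳ)² = 344.1771
r_3 = 146.4845 / 344.1771 = 0.426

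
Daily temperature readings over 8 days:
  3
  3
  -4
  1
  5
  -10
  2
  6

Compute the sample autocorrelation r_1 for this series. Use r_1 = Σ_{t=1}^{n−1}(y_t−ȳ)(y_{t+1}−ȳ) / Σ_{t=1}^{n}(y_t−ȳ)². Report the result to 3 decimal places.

Mean ȳ = (3 + 3 − 4 + 1 + 5 − 10 + 2 + 6)/8 = 0.7500
Deviations from mean: 2.2500, 2.2500, -4.7500, 0.2500, 4.2500, -10.7500, 1.2500, 5.2500
Numerator Σ_{t=1}^{7}(y_t−ȳ)(y_{t+1}−ȳ) = -58.3125
Denominator Σ(y_t−ȳ)² = 195.5000
r_1 = -58.3125 / 195.5000 = -0.298

-0.298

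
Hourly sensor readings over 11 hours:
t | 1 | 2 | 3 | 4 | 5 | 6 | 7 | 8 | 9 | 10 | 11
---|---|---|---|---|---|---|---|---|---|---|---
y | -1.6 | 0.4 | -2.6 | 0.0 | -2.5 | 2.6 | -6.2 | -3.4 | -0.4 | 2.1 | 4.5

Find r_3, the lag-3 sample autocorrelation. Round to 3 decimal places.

Mean ȳ = (-1.6 + 0.4 − 2.6 + 0.0 − 2.5 + 2.6 − 6.2 − 3.4 − 0.4 + 2.1 + 4.5)/11 = -0.6455
Numerator Σ_{t=1}^{8}(y_t−ȳ)(y_{t+3}−ȳ) = -36.0017
Denominator Σ(y_t−ȳ)² = 92.7273
r_3 = -36.0017 / 92.7273 = -0.388

-0.388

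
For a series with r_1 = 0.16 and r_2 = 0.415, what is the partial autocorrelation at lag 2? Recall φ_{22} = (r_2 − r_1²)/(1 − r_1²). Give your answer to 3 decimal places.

φ_{22} = (r_2 − r_1²) / (1 − r_1²)
r_1² = (0.16)² = 0.0256
Numerator = 0.415 − 0.0256 = 0.3894; denominator = 1 − 0.0256 = 0.9744
φ_{22} = 0.3894 / 0.9744 = 0.400

0.400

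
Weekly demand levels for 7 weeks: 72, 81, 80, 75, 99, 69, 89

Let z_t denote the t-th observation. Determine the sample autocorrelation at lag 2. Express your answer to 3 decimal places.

Mean z̄ = (72 + 81 + 80 + 75 + 99 + 69 + 89)/7 = 80.7143
Deviations from mean: -8.7143, 0.2857, -0.7143, -5.7143, 18.2857, -11.7143, 8.2857
Σ(z_t−z̄)(z_{t+2}−z̄) = (6.2245) + (-1.6327) + (-13.0612) + (66.9388) + (151.5102) = 209.9796
Denominator Σ(z_t−z̄)² = 649.4286
r_2 = 209.9796 / 649.4286 = 0.323

0.323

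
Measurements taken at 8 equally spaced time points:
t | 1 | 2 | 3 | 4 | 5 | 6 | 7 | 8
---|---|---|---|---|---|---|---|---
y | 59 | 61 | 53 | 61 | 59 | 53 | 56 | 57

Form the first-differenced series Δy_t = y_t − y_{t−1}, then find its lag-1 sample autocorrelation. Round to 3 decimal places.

-0.554

First differences Δy: 2, -8, 8, -2, -6, 3, 1
Mean of differences = -0.2857
Numerator Σ(Δy_t−Δȳ)(Δy_{t+1}−Δȳ) = -100.5102
Denominator Σ(Δy_t−Δȳ)² = 181.4286
r_1(Δy) = -100.5102 / 181.4286 = -0.554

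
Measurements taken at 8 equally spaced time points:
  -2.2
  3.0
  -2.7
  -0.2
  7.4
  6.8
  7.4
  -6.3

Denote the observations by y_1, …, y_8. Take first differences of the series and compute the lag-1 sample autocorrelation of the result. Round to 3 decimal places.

First differences Δy: 5.2, -5.7, 2.5, 7.6, -0.6, 0.6, -13.7
Mean of differences = -0.5857
Numerator Σ(Δy_t−Δȳ)(Δy_{t+1}−Δȳ) = -35.7959
Denominator Σ(Δy_t−Δȳ)² = 309.5486
r_1(Δy) = -35.7959 / 309.5486 = -0.116

-0.116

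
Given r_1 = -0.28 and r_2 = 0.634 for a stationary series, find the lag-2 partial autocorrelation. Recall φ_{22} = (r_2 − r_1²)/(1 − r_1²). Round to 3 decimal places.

0.603

φ_{22} = (r_2 − r_1²) / (1 − r_1²)
r_1² = (-0.28)² = 0.0784
Numerator = 0.634 − 0.0784 = 0.5556; denominator = 1 − 0.0784 = 0.9216
φ_{22} = 0.5556 / 0.9216 = 0.603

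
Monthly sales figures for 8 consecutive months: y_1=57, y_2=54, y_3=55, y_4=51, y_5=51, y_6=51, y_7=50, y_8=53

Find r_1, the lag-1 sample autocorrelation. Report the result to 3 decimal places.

Mean ȳ = (57 + 54 + 55 + 51 + 51 + 51 + 50 + 53)/8 = 52.7500
Deviations from mean: 4.2500, 1.2500, 2.2500, -1.7500, -1.7500, -1.7500, -2.7500, 0.2500
Σ(y_t−ȳ)(y_{t+1}−ȳ) = (5.3125) + (2.8125) + (-3.9375) + (3.0625) + (3.0625) + (4.8125) + (-0.6875) = 14.4375
Denominator Σ(y_t−ȳ)² = 41.5000
r_1 = 14.4375 / 41.5000 = 0.348

0.348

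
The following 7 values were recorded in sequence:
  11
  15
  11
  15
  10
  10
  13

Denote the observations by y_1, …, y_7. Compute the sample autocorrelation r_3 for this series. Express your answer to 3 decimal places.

Mean ȳ = (11 + 15 + 11 + 15 + 10 + 10 + 13)/7 = 12.1429
Deviations from mean: -1.1429, 2.8571, -1.1429, 2.8571, -2.1429, -2.1429, 0.8571
Σ(y_t−ȳ)(y_{t+3}−ȳ) = (-3.2653) + (-6.1224) + (2.4490) + (2.4490) = -4.4898
Denominator Σ(y_t−ȳ)² = 28.8571
r_3 = -4.4898 / 28.8571 = -0.156

-0.156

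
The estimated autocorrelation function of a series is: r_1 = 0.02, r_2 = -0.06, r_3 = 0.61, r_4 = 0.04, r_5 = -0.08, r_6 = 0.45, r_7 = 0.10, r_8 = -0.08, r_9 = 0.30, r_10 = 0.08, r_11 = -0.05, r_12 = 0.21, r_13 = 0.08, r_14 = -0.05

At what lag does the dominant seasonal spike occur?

3

The largest autocorrelation is r_3 = 0.61, with weaker echoes at lags 6 (0.45), 9 (0.30) and 12 (0.21); the remaining lags stay at or below 0.10.
The dominant spike at lag 3 indicates a seasonal period of 3.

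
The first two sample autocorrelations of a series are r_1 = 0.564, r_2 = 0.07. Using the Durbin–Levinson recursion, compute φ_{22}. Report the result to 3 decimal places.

-0.364

φ_{22} = (r_2 − r_1²) / (1 − r_1²)
r_1² = (0.564)² = 0.318096
Numerator = 0.07 − 0.3181 = -0.2481; denominator = 1 − 0.3181 = 0.6819
φ_{22} = -0.2481 / 0.6819 = -0.364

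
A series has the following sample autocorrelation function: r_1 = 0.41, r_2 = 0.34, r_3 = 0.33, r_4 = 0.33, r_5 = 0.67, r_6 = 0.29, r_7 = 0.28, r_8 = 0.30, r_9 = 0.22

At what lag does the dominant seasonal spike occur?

The largest autocorrelation is r_5 = 0.67; the remaining lags stay at or below 0.41. The elevated value at lag 1 (0.41), dropping to 0.34 at lag 2, reflects decaying short-term dependence rather than seasonality.
The dominant spike at lag 5 indicates a seasonal period of 5.

5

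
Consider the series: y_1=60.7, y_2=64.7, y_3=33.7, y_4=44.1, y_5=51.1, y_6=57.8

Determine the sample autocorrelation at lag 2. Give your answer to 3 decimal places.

Mean ȳ = (60.7 + 64.7 + 33.7 + 44.1 + 51.1 + 57.8)/6 = 52.0167
Deviations from mean: 8.6833, 12.6833, -18.3167, -7.9167, -0.9167, 5.7833
Σ(y_t−ȳ)(y_{t+2}−ȳ) = (-159.0497) + (-100.4097) + (16.7903) + (-45.7847) = -288.4539
Denominator Σ(y_t−ȳ)² = 668.7283
r_2 = -288.4539 / 668.7283 = -0.431

-0.431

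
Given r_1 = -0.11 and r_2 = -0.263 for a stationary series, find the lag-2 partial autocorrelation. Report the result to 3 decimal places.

-0.278

φ_{22} = (r_2 − r_1²) / (1 − r_1²)
r_1² = (-0.11)² = 0.0121
Numerator = -0.263 − 0.0121 = -0.2751; denominator = 1 − 0.0121 = 0.9879
φ_{22} = -0.2751 / 0.9879 = -0.278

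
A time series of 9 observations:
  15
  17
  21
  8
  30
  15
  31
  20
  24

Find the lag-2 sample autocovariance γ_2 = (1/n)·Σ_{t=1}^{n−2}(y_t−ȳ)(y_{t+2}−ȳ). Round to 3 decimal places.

28.269

Mean ȳ = (15 + 17 + 21 + 8 + 30 + 15 + 31 + 20 + 24)/9 = 20.1111
Σ_{t=1}^{7}(y_t−ȳ)(y_{t+2}−ȳ) = 254.4198
γ_2 = 254.4198 / 9 = 28.269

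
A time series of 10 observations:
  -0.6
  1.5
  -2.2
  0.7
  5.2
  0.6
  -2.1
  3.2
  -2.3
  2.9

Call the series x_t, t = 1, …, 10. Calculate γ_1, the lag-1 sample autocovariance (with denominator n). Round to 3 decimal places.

-2.464

Mean x̄ = (-0.6 + 1.5 − 2.2 + 0.7 + 5.2 + 0.6 − 2.1 + 3.2 − 2.3 + 2.9)/10 = 0.6900
Σ_{t=1}^{9}(x_t−x̄)(x_{t+1}−x̄) = -24.6401
γ_1 = -24.6401 / 10 = -2.464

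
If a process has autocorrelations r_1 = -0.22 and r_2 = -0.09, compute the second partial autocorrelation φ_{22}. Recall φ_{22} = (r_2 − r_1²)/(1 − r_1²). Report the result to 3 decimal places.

φ_{22} = (r_2 − r_1²) / (1 − r_1²)
r_1² = (-0.22)² = 0.0484
Numerator = -0.09 − 0.0484 = -0.1384; denominator = 1 − 0.0484 = 0.9516
φ_{22} = -0.1384 / 0.9516 = -0.145

-0.145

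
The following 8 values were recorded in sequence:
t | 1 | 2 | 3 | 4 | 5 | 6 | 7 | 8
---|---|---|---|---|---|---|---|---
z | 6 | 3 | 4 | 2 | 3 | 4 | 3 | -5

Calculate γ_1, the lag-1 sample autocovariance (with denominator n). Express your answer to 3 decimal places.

-0.094

Mean z̄ = (6 + 3 + 4 + 2 + 3 + 4 + 3 − 5)/8 = 2.5000
Σ_{t=1}^{7}(z_t−z̄)(z_{t+1}−z̄) = -0.7500
γ_1 = -0.7500 / 8 = -0.094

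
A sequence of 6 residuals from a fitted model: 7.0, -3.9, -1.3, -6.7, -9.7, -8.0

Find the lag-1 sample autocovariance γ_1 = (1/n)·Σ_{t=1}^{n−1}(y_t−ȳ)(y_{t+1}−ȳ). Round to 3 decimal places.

5.587

Mean ȳ = (7.0 − 3.9 − 1.3 − 6.7 − 9.7 − 8.0)/6 = -3.7667
Deviations: 10.7667, -0.1333, 2.4667, -2.9333, -5.9333, -4.2333
Σ_{t=1}^{5}(y_t−ȳ)(y_{t+1}−ȳ) = 33.5222
γ_1 = 33.5222 / 6 = 5.587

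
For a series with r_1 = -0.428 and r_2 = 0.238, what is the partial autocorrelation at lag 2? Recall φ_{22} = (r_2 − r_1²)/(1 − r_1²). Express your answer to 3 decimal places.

0.067

φ_{22} = (r_2 − r_1²) / (1 − r_1²)
r_1² = (-0.428)² = 0.183184
Numerator = 0.238 − 0.1832 = 0.0548; denominator = 1 − 0.1832 = 0.8168
φ_{22} = 0.0548 / 0.8168 = 0.067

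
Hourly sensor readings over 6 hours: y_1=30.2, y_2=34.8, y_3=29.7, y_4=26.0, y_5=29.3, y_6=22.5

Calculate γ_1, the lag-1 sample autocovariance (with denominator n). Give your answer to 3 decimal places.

Mean ȳ = (30.2 + 34.8 + 29.7 + 26.0 + 29.3 + 22.5)/6 = 28.7500
Σ_{t=1}^{5}(y_t−ȳ)(y_{t+1}−ȳ) = 6.9575
γ_1 = 6.9575 / 6 = 1.160

1.160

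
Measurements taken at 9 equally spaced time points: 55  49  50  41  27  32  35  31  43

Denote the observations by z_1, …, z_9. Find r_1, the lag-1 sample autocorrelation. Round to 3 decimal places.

0.516

Mean z̄ = (55 + 49 + 50 + 41 + 27 + 32 + 35 + 31 + 43)/9 = 40.3333
Numerator Σ_{t=1}^{8}(z_t−z̄)(z_{t+1}−z̄) = 388.8889
Denominator Σ(z_t−z̄)² = 754.0000
r_1 = 388.8889 / 754.0000 = 0.516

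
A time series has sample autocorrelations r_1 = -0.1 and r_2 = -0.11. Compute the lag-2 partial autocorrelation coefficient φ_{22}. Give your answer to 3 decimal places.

φ_{22} = (r_2 − r_1²) / (1 − r_1²)
r_1² = (-0.1)² = 0.01
Numerator = -0.11 − 0.0100 = -0.1200; denominator = 1 − 0.0100 = 0.9900
φ_{22} = -0.1200 / 0.9900 = -0.121

-0.121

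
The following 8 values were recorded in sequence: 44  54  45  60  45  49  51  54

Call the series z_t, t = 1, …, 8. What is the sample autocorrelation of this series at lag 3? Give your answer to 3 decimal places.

Mean z̄ = (44 + 54 + 45 + 60 + 45 + 49 + 51 + 54)/8 = 50.2500
Deviations from mean: -6.2500, 3.7500, -5.2500, 9.7500, -5.2500, -1.2500, 0.7500, 3.7500
Numerator Σ_{t=1}^{5}(z_t−z̄)(z_{t+3}−z̄) = -86.4375
Denominator Σ(z_t−z̄)² = 219.5000
r_3 = -86.4375 / 219.5000 = -0.394

-0.394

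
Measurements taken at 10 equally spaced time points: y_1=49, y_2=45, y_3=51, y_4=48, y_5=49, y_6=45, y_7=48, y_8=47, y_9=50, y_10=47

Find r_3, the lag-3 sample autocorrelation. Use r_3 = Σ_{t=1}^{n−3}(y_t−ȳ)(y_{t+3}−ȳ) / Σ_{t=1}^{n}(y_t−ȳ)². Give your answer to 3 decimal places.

Mean ȳ = (49 + 45 + 51 + 48 + 49 + 45 + 48 + 47 + 50 + 47)/10 = 47.9000
Σ(y_t−ȳ)(y_{t+3}−ȳ) = (0.1100) + (-3.1900) + (-8.9900) + (0.0100) + (-0.9900) + (-6.0900) + (-0.0900) = -19.2300
Denominator Σ(y_t−ȳ)² = 34.9000
r_3 = -19.2300 / 34.9000 = -0.551

-0.551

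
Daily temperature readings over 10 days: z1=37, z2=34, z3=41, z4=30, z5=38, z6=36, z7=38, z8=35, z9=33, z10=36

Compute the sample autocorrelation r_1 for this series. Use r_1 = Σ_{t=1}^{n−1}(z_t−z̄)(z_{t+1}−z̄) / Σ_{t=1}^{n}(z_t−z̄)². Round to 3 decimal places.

-0.642

Mean z̄ = (37 + 34 + 41 + 30 + 38 + 36 + 38 + 35 + 33 + 36)/10 = 35.8000
Numerator Σ_{t=1}^{9}(z_t−z̄)(z_{t+1}−z̄) = -53.6400
Denominator Σ(z_t−z̄)² = 83.6000
r_1 = -53.6400 / 83.6000 = -0.642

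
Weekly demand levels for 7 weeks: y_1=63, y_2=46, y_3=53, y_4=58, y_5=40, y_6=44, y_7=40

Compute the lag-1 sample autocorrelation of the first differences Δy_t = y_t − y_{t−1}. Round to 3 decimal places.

-0.451

First differences Δy: -17, 7, 5, -18, 4, -4
Mean of differences = -3.8333
Numerator Σ(Δy_t−Δȳ)(Δy_{t+1}−Δȳ) = -284.3611
Denominator Σ(Δy_t−Δȳ)² = 630.8333
r_1(Δy) = -284.3611 / 630.8333 = -0.451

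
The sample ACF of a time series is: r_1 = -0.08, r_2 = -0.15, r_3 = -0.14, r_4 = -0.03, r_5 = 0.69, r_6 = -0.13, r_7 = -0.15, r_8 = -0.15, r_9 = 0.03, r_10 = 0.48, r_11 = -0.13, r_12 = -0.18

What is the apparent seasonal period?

The largest autocorrelation is r_5 = 0.69, with a weaker echo at lag 10 (0.48); the remaining lags stay at or below 0.03.
The dominant spike at lag 5 indicates a seasonal period of 5.

5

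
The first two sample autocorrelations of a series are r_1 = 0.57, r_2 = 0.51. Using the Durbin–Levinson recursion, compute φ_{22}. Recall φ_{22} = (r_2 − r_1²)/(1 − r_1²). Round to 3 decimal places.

φ_{22} = (r_2 − r_1²) / (1 − r_1²)
r_1² = (0.57)² = 0.3249
Numerator = 0.51 − 0.3249 = 0.1851; denominator = 1 − 0.3249 = 0.6751
φ_{22} = 0.1851 / 0.6751 = 0.274

0.274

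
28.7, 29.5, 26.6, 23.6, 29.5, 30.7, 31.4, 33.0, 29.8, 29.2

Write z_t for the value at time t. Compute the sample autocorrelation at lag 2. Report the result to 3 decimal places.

Mean z̄ = (28.7 + 29.5 + 26.6 + 23.6 + 29.5 + 30.7 + 31.4 + 33.0 + 29.8 + 29.2)/10 = 29.2000
Numerator Σ_{t=1}^{8}(z_t−z̄)(z_{t+2}−z̄) = -1.8800
Denominator Σ(z_t−z̄)² = 60.4400
r_2 = -1.8800 / 60.4400 = -0.031

-0.031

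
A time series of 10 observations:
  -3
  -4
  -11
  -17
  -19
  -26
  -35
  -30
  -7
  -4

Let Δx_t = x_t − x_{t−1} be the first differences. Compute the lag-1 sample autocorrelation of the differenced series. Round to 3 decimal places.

0.353

First differences Δx: -1, -7, -6, -2, -7, -9, 5, 23, 3
Mean of differences = -0.1111
Numerator Σ(Δx_t−Δx̄)(Δx_{t+1}−Δx̄) = 276.6543
Denominator Σ(Δx_t−Δx̄)² = 782.8889
r_1(Δx) = 276.6543 / 782.8889 = 0.353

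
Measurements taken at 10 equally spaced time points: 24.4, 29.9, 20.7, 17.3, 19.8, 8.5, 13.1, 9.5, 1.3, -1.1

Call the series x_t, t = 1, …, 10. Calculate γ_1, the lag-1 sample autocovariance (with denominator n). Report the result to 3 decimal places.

53.629

Mean x̄ = (24.4 + 29.9 + 20.7 + 17.3 + 19.8 + 8.5 + 13.1 + 9.5 + 1.3 − 1.1)/10 = 14.3400
Σ_{t=1}^{9}(x_t−x̄)(x_{t+1}−x̄) = 536.2904
γ_1 = 536.2904 / 10 = 53.629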